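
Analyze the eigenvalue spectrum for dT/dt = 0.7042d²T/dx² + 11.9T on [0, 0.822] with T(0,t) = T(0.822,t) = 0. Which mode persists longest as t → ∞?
Eigenvalues: λₙ = 0.7042n²π²/0.822² - 11.9.
First three modes:
  n=1: λ₁ = 0.7042π²/0.822² - 11.9 ≈ -1.614
  n=2: λ₂ = 2.8168π²/0.822² - 11.9 ≈ 29.245
  n=3: λ₃ = 6.3378π²/0.822² - 11.9 ≈ 80.675
Since 0.7042π²/0.822² ≈ 10.286 < 11.9, λ₁ < 0.
The n=1 mode grows fastest (−λₙ is largest for n=1) → dominates.
Asymptotic: T ~ c₁ sin(πx/0.822) e^{1.614t} (exponential growth at rate −λ₁ ≈ 1.614).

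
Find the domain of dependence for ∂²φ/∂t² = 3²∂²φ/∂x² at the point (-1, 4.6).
Domain of dependence: [-14.8, 12.8]. Signals travel at speed 3, so data within |x - -1| ≤ 3·4.6 = 13.8 can reach the point.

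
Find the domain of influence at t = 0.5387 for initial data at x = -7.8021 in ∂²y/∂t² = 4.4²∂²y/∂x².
Domain of influence: [-10.17238, -5.43182]. Data at x = -7.8021 spreads outward at speed 4.4.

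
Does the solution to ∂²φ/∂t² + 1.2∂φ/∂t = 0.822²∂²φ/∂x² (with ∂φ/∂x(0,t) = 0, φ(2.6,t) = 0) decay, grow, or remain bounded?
φ → 0. Damping (γ=1.2) dissipates energy; oscillations decay exponentially.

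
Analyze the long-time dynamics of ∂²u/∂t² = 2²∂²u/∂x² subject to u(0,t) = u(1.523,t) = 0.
Long-time behavior: u oscillates (no decay). Energy is conserved; the solution oscillates indefinitely as standing waves.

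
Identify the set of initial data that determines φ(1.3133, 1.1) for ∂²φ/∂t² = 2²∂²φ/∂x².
Domain of dependence: [-0.8867, 3.5133]. Signals travel at speed 2, so data within |x - 1.3133| ≤ 2·1.1 = 2.2 can reach the point.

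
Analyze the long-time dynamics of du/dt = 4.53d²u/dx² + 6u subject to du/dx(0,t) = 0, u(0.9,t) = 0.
Long-time behavior: u → 0. Diffusion dominates reaction (r=6 < κπ²/(4L²)≈13.8); solution decays.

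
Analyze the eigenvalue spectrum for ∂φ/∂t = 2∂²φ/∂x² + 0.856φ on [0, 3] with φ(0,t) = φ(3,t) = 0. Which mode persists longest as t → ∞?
Eigenvalues: λₙ = 2n²π²/3² - 0.856.
First three modes:
  n=1: λ₁ = 2π²/3² - 0.856 ≈ 1.337
  n=2: λ₂ = 8π²/3² - 0.856 ≈ 7.917
  n=3: λ₃ = 18π²/3² - 0.856 ≈ 18.883
Since 2π²/3² ≈ 2.193 > 0.856, all λₙ > 0.
The n=1 mode decays slowest → dominates as t → ∞.
Asymptotic: φ ~ c₁ sin(πx/3) e^{-λ₁t} with decay rate λ₁ ≈ 1.337.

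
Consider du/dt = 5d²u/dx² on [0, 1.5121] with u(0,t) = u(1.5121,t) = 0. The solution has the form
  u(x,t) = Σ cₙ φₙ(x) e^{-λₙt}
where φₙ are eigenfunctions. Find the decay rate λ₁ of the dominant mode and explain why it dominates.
Eigenvalues: λₙ = 5n²π²/1.5121².
First three modes:
  n=1: λ₁ = 5π²/1.5121² ≈ 21.583
  n=2: λ₂ = 20π²/1.5121² ≈ 86.331 (4× faster decay)
  n=3: λ₃ = 45π²/1.5121² ≈ 194.246 (9× faster decay)
As t → ∞, higher modes decay exponentially faster. The n=1 mode dominates: u ~ c₁ sin(πx/1.5121) e^{-λ₁t}.
Decay rate: λ₁ = 5π²/1.5121² ≈ 21.583.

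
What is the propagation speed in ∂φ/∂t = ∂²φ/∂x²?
Infinite. The heat equation is parabolic, not hyperbolic, so disturbances propagate instantly.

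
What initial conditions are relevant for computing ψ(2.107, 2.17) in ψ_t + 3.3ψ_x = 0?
A single point: x = -5.054. The characteristic through (2.107, 2.17) is x - 3.3t = const, so x = 2.107 - 3.3·2.17 = -5.054.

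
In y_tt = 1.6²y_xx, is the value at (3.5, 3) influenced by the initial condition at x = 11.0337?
No. The domain of dependence is [-1.3, 8.3], and 11.0337 is outside this interval.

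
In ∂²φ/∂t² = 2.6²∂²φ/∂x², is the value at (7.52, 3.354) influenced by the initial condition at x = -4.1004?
No. The domain of dependence is [-1.2004, 16.2404], and -4.1004 is outside this interval.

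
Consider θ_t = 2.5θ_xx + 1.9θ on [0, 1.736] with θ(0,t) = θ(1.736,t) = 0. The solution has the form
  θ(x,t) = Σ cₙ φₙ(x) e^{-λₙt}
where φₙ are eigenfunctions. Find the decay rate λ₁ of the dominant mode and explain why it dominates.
Eigenvalues: λₙ = 2.5n²π²/1.736² - 1.9.
First three modes:
  n=1: λ₁ = 2.5π²/1.736² - 1.9 ≈ 6.287
  n=2: λ₂ = 10π²/1.736² - 1.9 ≈ 30.849
  n=3: λ₃ = 22.5π²/1.736² - 1.9 ≈ 71.786
Since 2.5π²/1.736² ≈ 8.187 > 1.9, all λₙ > 0.
The n=1 mode decays slowest → dominates as t → ∞.
Asymptotic: θ ~ c₁ sin(πx/1.736) e^{-λ₁t} with decay rate λ₁ ≈ 6.287.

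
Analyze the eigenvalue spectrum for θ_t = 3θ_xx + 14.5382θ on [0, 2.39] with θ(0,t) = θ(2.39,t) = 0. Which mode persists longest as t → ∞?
Eigenvalues: λₙ = 3n²π²/2.39² - 14.5382.
First three modes:
  n=1: λ₁ = 3π²/2.39² - 14.5382 ≈ -9.355
  n=2: λ₂ = 12π²/2.39² - 14.5382 ≈ 6.196
  n=3: λ₃ = 27π²/2.39² - 14.5382 ≈ 32.114
Since 3π²/2.39² ≈ 5.184 < 14.5382, λ₁ < 0.
The n=1 mode grows fastest (−λₙ is largest for n=1) → dominates.
Asymptotic: θ ~ c₁ sin(πx/2.39) e^{9.355t} (exponential growth at rate −λ₁ ≈ 9.355).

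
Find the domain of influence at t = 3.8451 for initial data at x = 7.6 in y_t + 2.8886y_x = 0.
At x = 18.70695586. The characteristic carries data from (7.6, 0) to (18.70695586, 3.8451).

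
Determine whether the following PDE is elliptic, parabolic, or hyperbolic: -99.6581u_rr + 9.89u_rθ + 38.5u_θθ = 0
Coefficients: A = -99.6581, B = 9.89, C = 38.5. B² - 4AC = 15445.1595, which is positive, so the equation is hyperbolic.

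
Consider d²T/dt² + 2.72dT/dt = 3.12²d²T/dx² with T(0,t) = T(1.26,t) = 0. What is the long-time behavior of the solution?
As t → ∞, T → 0. Damping (γ=2.72) dissipates energy; oscillations decay exponentially.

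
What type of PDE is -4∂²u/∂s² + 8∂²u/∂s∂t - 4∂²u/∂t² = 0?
With A = -4, B = 8, C = -4, the discriminant is 0. This is a parabolic PDE.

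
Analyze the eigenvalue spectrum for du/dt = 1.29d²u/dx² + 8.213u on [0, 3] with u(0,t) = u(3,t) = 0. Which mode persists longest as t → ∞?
Eigenvalues: λₙ = 1.29n²π²/3² - 8.213.
First three modes:
  n=1: λ₁ = 1.29π²/3² - 8.213 ≈ -6.798
  n=2: λ₂ = 5.16π²/3² - 8.213 ≈ -2.554
  n=3: λ₃ = 11.61π²/3² - 8.213 ≈ 4.519
Since 1.29π²/3² ≈ 1.415 < 8.213, λ₁ < 0.
The n=1 mode grows fastest (−λₙ is largest for n=1) → dominates.
Asymptotic: u ~ c₁ sin(πx/3) e^{6.798t} (exponential growth at rate −λ₁ ≈ 6.798).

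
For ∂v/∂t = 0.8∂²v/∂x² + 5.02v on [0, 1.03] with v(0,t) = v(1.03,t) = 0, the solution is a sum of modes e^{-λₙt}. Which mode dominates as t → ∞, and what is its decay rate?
Eigenvalues: λₙ = 0.8n²π²/1.03² - 5.02.
First three modes:
  n=1: λ₁ = 0.8π²/1.03² - 5.02 ≈ 2.422
  n=2: λ₂ = 3.2π²/1.03² - 5.02 ≈ 24.75
  n=3: λ₃ = 7.2π²/1.03² - 5.02 ≈ 61.962
Since 0.8π²/1.03² ≈ 7.442 > 5.02, all λₙ > 0.
The n=1 mode decays slowest → dominates as t → ∞.
Asymptotic: v ~ c₁ sin(πx/1.03) e^{-λ₁t} with decay rate λ₁ ≈ 2.422.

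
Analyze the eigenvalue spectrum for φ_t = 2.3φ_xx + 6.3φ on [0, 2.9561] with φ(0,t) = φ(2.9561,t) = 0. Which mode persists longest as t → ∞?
Eigenvalues: λₙ = 2.3n²π²/2.9561² - 6.3.
First three modes:
  n=1: λ₁ = 2.3π²/2.9561² - 6.3 ≈ -3.702
  n=2: λ₂ = 9.2π²/2.9561² - 6.3 ≈ 4.091
  n=3: λ₃ = 20.7π²/2.9561² - 6.3 ≈ 17.079
Since 2.3π²/2.9561² ≈ 2.598 < 6.3, λ₁ < 0.
The n=1 mode grows fastest (−λₙ is largest for n=1) → dominates.
Asymptotic: φ ~ c₁ sin(πx/2.9561) e^{3.702t} (exponential growth at rate −λ₁ ≈ 3.702).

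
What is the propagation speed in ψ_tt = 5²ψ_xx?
Speed = 5. Information travels along characteristics x = x₀ ± 5t.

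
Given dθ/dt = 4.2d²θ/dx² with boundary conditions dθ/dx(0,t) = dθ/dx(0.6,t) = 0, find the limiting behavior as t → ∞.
θ → constant (steady state). Heat is conserved (no flux at boundaries); solution approaches the spatial average.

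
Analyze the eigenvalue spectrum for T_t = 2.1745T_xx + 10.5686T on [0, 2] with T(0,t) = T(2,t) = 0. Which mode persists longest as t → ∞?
Eigenvalues: λₙ = 2.1745n²π²/2² - 10.5686.
First three modes:
  n=1: λ₁ = 2.1745π²/2² - 10.5686 ≈ -5.203
  n=2: λ₂ = 8.698π²/2² - 10.5686 ≈ 10.893
  n=3: λ₃ = 19.5705π²/2² - 10.5686 ≈ 37.72
Since 2.1745π²/2² ≈ 5.365 < 10.5686, λ₁ < 0.
The n=1 mode grows fastest (−λₙ is largest for n=1) → dominates.
Asymptotic: T ~ c₁ sin(πx/2) e^{5.203t} (exponential growth at rate −λ₁ ≈ 5.203).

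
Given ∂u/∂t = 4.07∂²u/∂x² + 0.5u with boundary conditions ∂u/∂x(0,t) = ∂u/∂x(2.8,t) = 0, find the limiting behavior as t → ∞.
u grows unboundedly. With Neumann BCs the constant mode has diffusion eigenvalue 0, so any r > 0 makes it grow like e^(0.5t); solution grows exponentially.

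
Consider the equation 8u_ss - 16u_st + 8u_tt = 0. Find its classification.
Parabolic. (A = 8, B = -16, C = 8 gives B² - 4AC = 0.)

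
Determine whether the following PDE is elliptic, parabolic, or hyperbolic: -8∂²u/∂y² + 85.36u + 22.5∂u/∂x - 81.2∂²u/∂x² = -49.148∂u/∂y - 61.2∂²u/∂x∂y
Rewriting in standard form: -81.2∂²u/∂x² + 61.2∂²u/∂x∂y - 8∂²u/∂y² + 22.5∂u/∂x + 49.148∂u/∂y + 85.36u = 0. Coefficients: A = -81.2, B = 61.2, C = -8. B² - 4AC = 1147.04, which is positive, so the equation is hyperbolic.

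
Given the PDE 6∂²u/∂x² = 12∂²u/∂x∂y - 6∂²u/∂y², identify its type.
Rewriting in standard form: 6∂²u/∂x² - 12∂²u/∂x∂y + 6∂²u/∂y² = 0. The second-order coefficients are A = 6, B = -12, C = 6. Since B² - 4AC = 0 = 0, this is a parabolic PDE.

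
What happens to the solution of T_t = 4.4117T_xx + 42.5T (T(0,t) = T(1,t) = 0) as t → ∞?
T → 0. Diffusion dominates reaction (r=42.5 < κπ²/L²≈43.54); solution decays.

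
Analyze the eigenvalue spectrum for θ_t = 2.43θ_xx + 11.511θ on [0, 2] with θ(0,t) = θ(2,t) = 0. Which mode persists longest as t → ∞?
Eigenvalues: λₙ = 2.43n²π²/2² - 11.511.
First three modes:
  n=1: λ₁ = 2.43π²/2² - 11.511 ≈ -5.515
  n=2: λ₂ = 9.72π²/2² - 11.511 ≈ 12.472
  n=3: λ₃ = 21.87π²/2² - 11.511 ≈ 42.451
Since 2.43π²/2² ≈ 5.996 < 11.511, λ₁ < 0.
The n=1 mode grows fastest (−λₙ is largest for n=1) → dominates.
Asymptotic: θ ~ c₁ sin(πx/2) e^{5.515t} (exponential growth at rate −λ₁ ≈ 5.515).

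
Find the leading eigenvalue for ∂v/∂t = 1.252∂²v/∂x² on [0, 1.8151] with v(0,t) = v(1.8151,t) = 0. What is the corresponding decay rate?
Eigenvalues: λₙ = 1.252n²π²/1.8151².
First three modes:
  n=1: λ₁ = 1.252π²/1.8151² ≈ 3.751
  n=2: λ₂ = 5.008π²/1.8151² ≈ 15.002 (4× faster decay)
  n=3: λ₃ = 11.268π²/1.8151² ≈ 33.756 (9× faster decay)
As t → ∞, higher modes decay exponentially faster. The n=1 mode dominates: v ~ c₁ sin(πx/1.8151) e^{-λ₁t}.
Decay rate: λ₁ = 1.252π²/1.8151² ≈ 3.751.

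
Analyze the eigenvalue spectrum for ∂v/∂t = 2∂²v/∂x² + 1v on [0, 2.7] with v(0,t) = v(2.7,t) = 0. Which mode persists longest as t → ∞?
Eigenvalues: λₙ = 2n²π²/2.7² - 1.
First three modes:
  n=1: λ₁ = 2π²/2.7² - 1 ≈ 1.708
  n=2: λ₂ = 8π²/2.7² - 1 ≈ 9.831
  n=3: λ₃ = 18π²/2.7² - 1 ≈ 23.369
Since 2π²/2.7² ≈ 2.708 > 1, all λₙ > 0.
The n=1 mode decays slowest → dominates as t → ∞.
Asymptotic: v ~ c₁ sin(πx/2.7) e^{-λ₁t} with decay rate λ₁ ≈ 1.708.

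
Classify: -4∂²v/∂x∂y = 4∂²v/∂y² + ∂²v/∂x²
Rewriting in standard form: -∂²v/∂x² - 4∂²v/∂x∂y - 4∂²v/∂y² = 0. Parabolic (discriminant = 0).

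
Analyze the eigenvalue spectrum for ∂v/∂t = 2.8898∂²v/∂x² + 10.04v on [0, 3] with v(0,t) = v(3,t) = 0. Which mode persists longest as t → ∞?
Eigenvalues: λₙ = 2.8898n²π²/3² - 10.04.
First three modes:
  n=1: λ₁ = 2.8898π²/3² - 10.04 ≈ -6.871
  n=2: λ₂ = 11.5592π²/3² - 10.04 ≈ 2.636
  n=3: λ₃ = 26.0082π²/3² - 10.04 ≈ 18.481
Since 2.8898π²/3² ≈ 3.169 < 10.04, λ₁ < 0.
The n=1 mode grows fastest (−λₙ is largest for n=1) → dominates.
Asymptotic: v ~ c₁ sin(πx/3) e^{6.871t} (exponential growth at rate −λ₁ ≈ 6.871).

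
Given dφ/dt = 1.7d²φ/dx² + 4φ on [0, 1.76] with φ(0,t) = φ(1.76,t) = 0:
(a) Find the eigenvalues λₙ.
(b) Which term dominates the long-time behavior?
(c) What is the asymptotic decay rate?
Eigenvalues: λₙ = 1.7n²π²/1.76² - 4.
First three modes:
  n=1: λ₁ = 1.7π²/1.76² - 4 ≈ 1.417
  n=2: λ₂ = 6.8π²/1.76² - 4 ≈ 17.666
  n=3: λ₃ = 15.3π²/1.76² - 4 ≈ 44.749
Since 1.7π²/1.76² ≈ 5.417 > 4, all λₙ > 0.
The n=1 mode decays slowest → dominates as t → ∞.
Asymptotic: φ ~ c₁ sin(πx/1.76) e^{-λ₁t} with decay rate λ₁ ≈ 1.417.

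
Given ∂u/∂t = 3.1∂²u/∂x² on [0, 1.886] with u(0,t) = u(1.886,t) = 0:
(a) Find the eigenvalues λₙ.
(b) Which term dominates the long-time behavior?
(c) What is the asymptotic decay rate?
Eigenvalues: λₙ = 3.1n²π²/1.886².
First three modes:
  n=1: λ₁ = 3.1π²/1.886² ≈ 8.602
  n=2: λ₂ = 12.4π²/1.886² ≈ 34.406 (4× faster decay)
  n=3: λ₃ = 27.9π²/1.886² ≈ 77.414 (9× faster decay)
As t → ∞, higher modes decay exponentially faster. The n=1 mode dominates: u ~ c₁ sin(πx/1.886) e^{-λ₁t}.
Decay rate: λ₁ = 3.1π²/1.886² ≈ 8.602.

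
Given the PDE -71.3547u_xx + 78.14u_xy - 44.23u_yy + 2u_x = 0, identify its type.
The second-order coefficients are A = -71.3547, B = 78.14, C = -44.23. Since B² - 4AC = -6518.213924 < 0, this is an elliptic PDE.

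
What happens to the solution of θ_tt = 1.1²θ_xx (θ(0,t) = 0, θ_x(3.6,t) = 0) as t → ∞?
θ oscillates (no decay). Energy is conserved; the solution oscillates indefinitely as standing waves.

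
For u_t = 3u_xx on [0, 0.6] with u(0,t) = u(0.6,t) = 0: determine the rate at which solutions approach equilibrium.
Eigenvalues: λₙ = 3n²π²/0.6².
First three modes:
  n=1: λ₁ = 3π²/0.6² ≈ 82.247
  n=2: λ₂ = 12π²/0.6² ≈ 328.987 (4× faster decay)
  n=3: λ₃ = 27π²/0.6² ≈ 740.22 (9× faster decay)
As t → ∞, higher modes decay exponentially faster. The n=1 mode dominates: u ~ c₁ sin(πx/0.6) e^{-λ₁t}.
Decay rate: λ₁ = 3π²/0.6² ≈ 82.247.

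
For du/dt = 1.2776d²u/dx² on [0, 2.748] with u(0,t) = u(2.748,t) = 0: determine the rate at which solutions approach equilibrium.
Eigenvalues: λₙ = 1.2776n²π²/2.748².
First three modes:
  n=1: λ₁ = 1.2776π²/2.748² ≈ 1.67
  n=2: λ₂ = 5.1104π²/2.748² ≈ 6.679 (4× faster decay)
  n=3: λ₃ = 11.4984π²/2.748² ≈ 15.028 (9× faster decay)
As t → ∞, higher modes decay exponentially faster. The n=1 mode dominates: u ~ c₁ sin(πx/2.748) e^{-λ₁t}.
Decay rate: λ₁ = 1.2776π²/2.748² ≈ 1.67.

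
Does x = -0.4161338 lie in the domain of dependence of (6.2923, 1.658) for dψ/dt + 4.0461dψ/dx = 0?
Yes. The characteristic through (6.2923, 1.658) passes through x = -0.4161338.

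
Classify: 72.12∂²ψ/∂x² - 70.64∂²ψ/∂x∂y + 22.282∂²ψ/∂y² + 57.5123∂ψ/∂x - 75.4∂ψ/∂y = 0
Elliptic (discriminant = -1437.90176).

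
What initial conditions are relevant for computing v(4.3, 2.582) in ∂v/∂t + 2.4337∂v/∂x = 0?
A single point: x = -1.9838134. The characteristic through (4.3, 2.582) is x - 2.4337t = const, so x = 4.3 - 2.4337·2.582 = -1.9838134.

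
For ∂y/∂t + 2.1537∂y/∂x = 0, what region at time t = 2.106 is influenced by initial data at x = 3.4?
At x = 7.9356922. The characteristic carries data from (3.4, 0) to (7.9356922, 2.106).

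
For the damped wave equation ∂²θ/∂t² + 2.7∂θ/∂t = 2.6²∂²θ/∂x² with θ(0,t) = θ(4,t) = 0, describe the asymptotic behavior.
θ → 0. Damping (γ=2.7) dissipates energy; oscillations decay exponentially.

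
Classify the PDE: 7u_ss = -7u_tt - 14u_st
Rewriting in standard form: 7u_ss + 14u_st + 7u_tt = 0. A = 7, B = 14, C = 7. Discriminant B² - 4AC = 0. Since 0 = 0, parabolic.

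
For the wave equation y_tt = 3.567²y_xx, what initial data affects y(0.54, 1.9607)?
Domain of dependence: [-6.4538169, 7.5338169]. Signals travel at speed 3.567, so data within |x - 0.54| ≤ 3.567·1.9607 = 6.9938169 can reach the point.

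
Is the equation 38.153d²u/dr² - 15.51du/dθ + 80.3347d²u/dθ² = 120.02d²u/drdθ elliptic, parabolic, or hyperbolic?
Rewriting in standard form: 38.153d²u/dr² - 120.02d²u/drdθ + 80.3347d²u/dθ² - 15.51du/dθ = 0. Computing B² - 4AC with A = 38.153, B = -120.02, C = 80.3347: discriminant = 2144.7611636 (positive). Answer: hyperbolic.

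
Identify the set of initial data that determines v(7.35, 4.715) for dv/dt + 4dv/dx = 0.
A single point: x = -11.51. The characteristic through (7.35, 4.715) is x - 4t = const, so x = 7.35 - 4·4.715 = -11.51.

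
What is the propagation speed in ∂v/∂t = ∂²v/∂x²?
Infinite. The heat equation is parabolic, not hyperbolic, so disturbances propagate instantly.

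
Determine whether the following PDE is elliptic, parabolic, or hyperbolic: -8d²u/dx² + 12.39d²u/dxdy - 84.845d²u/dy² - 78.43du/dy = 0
Coefficients: A = -8, B = 12.39, C = -84.845. B² - 4AC = -2561.5279, which is negative, so the equation is elliptic.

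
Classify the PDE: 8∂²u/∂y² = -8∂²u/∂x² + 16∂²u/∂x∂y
Rewriting in standard form: 8∂²u/∂x² - 16∂²u/∂x∂y + 8∂²u/∂y² = 0. A = 8, B = -16, C = 8. Discriminant B² - 4AC = 0. Since 0 = 0, parabolic.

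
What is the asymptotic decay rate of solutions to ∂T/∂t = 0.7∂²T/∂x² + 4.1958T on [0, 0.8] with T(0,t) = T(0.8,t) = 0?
Eigenvalues: λₙ = 0.7n²π²/0.8² - 4.1958.
First three modes:
  n=1: λ₁ = 0.7π²/0.8² - 4.1958 ≈ 6.599
  n=2: λ₂ = 2.8π²/0.8² - 4.1958 ≈ 38.984
  n=3: λ₃ = 6.3π²/0.8² - 4.1958 ≈ 92.958
Since 0.7π²/0.8² ≈ 10.795 > 4.1958, all λₙ > 0.
The n=1 mode decays slowest → dominates as t → ∞.
Asymptotic: T ~ c₁ sin(πx/0.8) e^{-λ₁t} with decay rate λ₁ ≈ 6.599.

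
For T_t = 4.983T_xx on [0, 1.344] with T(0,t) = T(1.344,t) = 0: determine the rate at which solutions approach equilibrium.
Eigenvalues: λₙ = 4.983n²π²/1.344².
First three modes:
  n=1: λ₁ = 4.983π²/1.344² ≈ 27.227
  n=2: λ₂ = 19.932π²/1.344² ≈ 108.906 (4× faster decay)
  n=3: λ₃ = 44.847π²/1.344² ≈ 245.039 (9× faster decay)
As t → ∞, higher modes decay exponentially faster. The n=1 mode dominates: T ~ c₁ sin(πx/1.344) e^{-λ₁t}.
Decay rate: λ₁ = 4.983π²/1.344² ≈ 27.227.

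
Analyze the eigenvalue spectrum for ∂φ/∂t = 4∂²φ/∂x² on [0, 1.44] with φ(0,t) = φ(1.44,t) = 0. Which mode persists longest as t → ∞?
Eigenvalues: λₙ = 4n²π²/1.44².
First three modes:
  n=1: λ₁ = 4π²/1.44² ≈ 19.039
  n=2: λ₂ = 16π²/1.44² ≈ 76.154 (4× faster decay)
  n=3: λ₃ = 36π²/1.44² ≈ 171.347 (9× faster decay)
As t → ∞, higher modes decay exponentially faster. The n=1 mode dominates: φ ~ c₁ sin(πx/1.44) e^{-λ₁t}.
Decay rate: λ₁ = 4π²/1.44² ≈ 19.039.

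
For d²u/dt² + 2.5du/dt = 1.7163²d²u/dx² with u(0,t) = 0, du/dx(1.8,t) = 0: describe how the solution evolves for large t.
u → 0. Damping (γ=2.5) dissipates energy; oscillations decay exponentially.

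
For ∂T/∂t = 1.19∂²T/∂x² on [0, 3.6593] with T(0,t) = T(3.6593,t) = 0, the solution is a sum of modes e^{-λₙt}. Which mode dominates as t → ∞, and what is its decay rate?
Eigenvalues: λₙ = 1.19n²π²/3.6593².
First three modes:
  n=1: λ₁ = 1.19π²/3.6593² ≈ 0.877
  n=2: λ₂ = 4.76π²/3.6593² ≈ 3.508 (4× faster decay)
  n=3: λ₃ = 10.71π²/3.6593² ≈ 7.894 (9× faster decay)
As t → ∞, higher modes decay exponentially faster. The n=1 mode dominates: T ~ c₁ sin(πx/3.6593) e^{-λ₁t}.
Decay rate: λ₁ = 1.19π²/3.6593² ≈ 0.877.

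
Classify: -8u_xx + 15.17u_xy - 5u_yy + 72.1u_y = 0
Hyperbolic (discriminant = 70.1289).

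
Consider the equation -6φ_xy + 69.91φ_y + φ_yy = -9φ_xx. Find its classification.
Rewriting in standard form: 9φ_xx - 6φ_xy + φ_yy + 69.91φ_y = 0. Parabolic. (A = 9, B = -6, C = 1 gives B² - 4AC = 0.)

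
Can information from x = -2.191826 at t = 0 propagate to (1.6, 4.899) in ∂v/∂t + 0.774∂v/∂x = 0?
Yes. The characteristic through (1.6, 4.899) passes through x = -2.191826.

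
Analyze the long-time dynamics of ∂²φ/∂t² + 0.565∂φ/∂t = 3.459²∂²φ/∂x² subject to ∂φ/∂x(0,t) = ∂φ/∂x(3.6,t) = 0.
Long-time behavior: φ → constant (steady state). Damping (γ=0.565) dissipates the nonconstant modes; with Neumann BCs the spatial average obeys M''+γM'=0 and tends to a finite limit.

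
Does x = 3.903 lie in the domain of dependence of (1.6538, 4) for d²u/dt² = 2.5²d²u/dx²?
Yes. The domain of dependence is [-8.3462, 11.6538], and 3.903 ∈ [-8.3462, 11.6538].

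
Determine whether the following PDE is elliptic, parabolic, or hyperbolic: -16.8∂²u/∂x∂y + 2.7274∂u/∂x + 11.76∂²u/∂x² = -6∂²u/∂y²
Rewriting in standard form: 11.76∂²u/∂x² - 16.8∂²u/∂x∂y + 6∂²u/∂y² + 2.7274∂u/∂x = 0. Coefficients: A = 11.76, B = -16.8, C = 6. B² - 4AC = 0, which is zero, so the equation is parabolic.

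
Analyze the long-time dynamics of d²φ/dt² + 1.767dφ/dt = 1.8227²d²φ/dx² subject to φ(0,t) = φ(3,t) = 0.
Long-time behavior: φ → 0. Damping (γ=1.767) dissipates energy; oscillations decay exponentially.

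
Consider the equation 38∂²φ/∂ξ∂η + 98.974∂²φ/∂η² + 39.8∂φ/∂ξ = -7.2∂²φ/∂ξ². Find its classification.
Rewriting in standard form: 7.2∂²φ/∂ξ² + 38∂²φ/∂ξ∂η + 98.974∂²φ/∂η² + 39.8∂φ/∂ξ = 0. Elliptic. (A = 7.2, B = 38, C = 98.974 gives B² - 4AC = -1406.4512.)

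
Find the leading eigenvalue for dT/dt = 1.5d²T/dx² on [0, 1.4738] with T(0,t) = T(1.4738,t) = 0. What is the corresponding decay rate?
Eigenvalues: λₙ = 1.5n²π²/1.4738².
First three modes:
  n=1: λ₁ = 1.5π²/1.4738² ≈ 6.816
  n=2: λ₂ = 6π²/1.4738² ≈ 27.263 (4× faster decay)
  n=3: λ₃ = 13.5π²/1.4738² ≈ 61.342 (9× faster decay)
As t → ∞, higher modes decay exponentially faster. The n=1 mode dominates: T ~ c₁ sin(πx/1.4738) e^{-λ₁t}.
Decay rate: λ₁ = 1.5π²/1.4738² ≈ 6.816.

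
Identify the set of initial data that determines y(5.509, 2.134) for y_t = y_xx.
The entire real line. The heat equation has infinite propagation speed: any initial disturbance instantly affects all points (though exponentially small far away).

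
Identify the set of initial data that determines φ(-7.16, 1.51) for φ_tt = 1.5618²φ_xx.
Domain of dependence: [-9.518318, -4.801682]. Signals travel at speed 1.5618, so data within |x - -7.16| ≤ 1.5618·1.51 = 2.358318 can reach the point.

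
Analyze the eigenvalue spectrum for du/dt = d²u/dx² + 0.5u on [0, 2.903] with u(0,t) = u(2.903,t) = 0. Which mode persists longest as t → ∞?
Eigenvalues: λₙ = n²π²/2.903² - 0.5.
First three modes:
  n=1: λ₁ = π²/2.903² - 0.5 ≈ 0.671
  n=2: λ₂ = 4π²/2.903² - 0.5 ≈ 4.185
  n=3: λ₃ = 9π²/2.903² - 0.5 ≈ 10.04
Since π²/2.903² ≈ 1.171 > 0.5, all λₙ > 0.
The n=1 mode decays slowest → dominates as t → ∞.
Asymptotic: u ~ c₁ sin(πx/2.903) e^{-λ₁t} with decay rate λ₁ ≈ 0.671.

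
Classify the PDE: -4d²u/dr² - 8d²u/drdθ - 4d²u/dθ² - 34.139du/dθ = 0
A = -4, B = -8, C = -4. Discriminant B² - 4AC = 0. Since 0 = 0, parabolic.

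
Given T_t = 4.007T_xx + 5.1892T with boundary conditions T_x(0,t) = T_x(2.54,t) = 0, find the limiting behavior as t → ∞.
T grows unboundedly. With Neumann BCs the constant mode has diffusion eigenvalue 0, so any r > 0 makes it grow like e^(5.1892t); solution grows exponentially.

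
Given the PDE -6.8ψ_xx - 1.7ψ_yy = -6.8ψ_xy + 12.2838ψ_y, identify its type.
Rewriting in standard form: -6.8ψ_xx + 6.8ψ_xy - 1.7ψ_yy - 12.2838ψ_y = 0. The second-order coefficients are A = -6.8, B = 6.8, C = -1.7. Since B² - 4AC = 0 = 0, this is a parabolic PDE.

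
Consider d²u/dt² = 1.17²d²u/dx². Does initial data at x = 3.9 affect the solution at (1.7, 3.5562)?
Yes. The domain of dependence is [-2.460754, 5.860754], and 3.9 ∈ [-2.460754, 5.860754].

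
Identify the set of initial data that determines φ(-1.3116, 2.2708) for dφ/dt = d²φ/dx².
The entire real line. The heat equation has infinite propagation speed: any initial disturbance instantly affects all points (though exponentially small far away).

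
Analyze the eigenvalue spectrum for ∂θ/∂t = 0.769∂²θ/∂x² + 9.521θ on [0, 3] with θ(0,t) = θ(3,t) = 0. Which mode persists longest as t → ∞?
Eigenvalues: λₙ = 0.769n²π²/3² - 9.521.
First three modes:
  n=1: λ₁ = 0.769π²/3² - 9.521 ≈ -8.678
  n=2: λ₂ = 3.076π²/3² - 9.521 ≈ -6.148
  n=3: λ₃ = 6.921π²/3² - 9.521 ≈ -1.931
Since 0.769π²/3² ≈ 0.843 < 9.521, λ₁ < 0.
The n=1 mode grows fastest (−λₙ is largest for n=1) → dominates.
Asymptotic: θ ~ c₁ sin(πx/3) e^{8.678t} (exponential growth at rate −λ₁ ≈ 8.678).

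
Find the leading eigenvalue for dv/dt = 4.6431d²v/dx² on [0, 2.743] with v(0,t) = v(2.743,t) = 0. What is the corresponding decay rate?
Eigenvalues: λₙ = 4.6431n²π²/2.743².
First three modes:
  n=1: λ₁ = 4.6431π²/2.743² ≈ 6.091
  n=2: λ₂ = 18.5724π²/2.743² ≈ 24.362 (4× faster decay)
  n=3: λ₃ = 41.7879π²/2.743² ≈ 54.815 (9× faster decay)
As t → ∞, higher modes decay exponentially faster. The n=1 mode dominates: v ~ c₁ sin(πx/2.743) e^{-λ₁t}.
Decay rate: λ₁ = 4.6431π²/2.743² ≈ 6.091.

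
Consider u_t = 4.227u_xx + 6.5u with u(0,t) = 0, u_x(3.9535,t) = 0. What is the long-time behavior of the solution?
As t → ∞, u grows unboundedly. Reaction dominates diffusion (r=6.5 > κπ²/(4L²)≈0.67); solution grows exponentially.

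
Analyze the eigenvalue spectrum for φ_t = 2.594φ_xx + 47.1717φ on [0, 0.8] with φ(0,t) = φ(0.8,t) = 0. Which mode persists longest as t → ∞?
Eigenvalues: λₙ = 2.594n²π²/0.8² - 47.1717.
First three modes:
  n=1: λ₁ = 2.594π²/0.8² - 47.1717 ≈ -7.169
  n=2: λ₂ = 10.376π²/0.8² - 47.1717 ≈ 112.839
  n=3: λ₃ = 23.346π²/0.8² - 47.1717 ≈ 312.853
Since 2.594π²/0.8² ≈ 40.003 < 47.1717, λ₁ < 0.
The n=1 mode grows fastest (−λₙ is largest for n=1) → dominates.
Asymptotic: φ ~ c₁ sin(πx/0.8) e^{7.169t} (exponential growth at rate −λ₁ ≈ 7.169).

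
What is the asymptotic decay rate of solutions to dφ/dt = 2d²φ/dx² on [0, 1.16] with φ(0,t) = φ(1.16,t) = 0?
Eigenvalues: λₙ = 2n²π²/1.16².
First three modes:
  n=1: λ₁ = 2π²/1.16² ≈ 14.669
  n=2: λ₂ = 8π²/1.16² ≈ 58.678 (4× faster decay)
  n=3: λ₃ = 18π²/1.16² ≈ 132.025 (9× faster decay)
As t → ∞, higher modes decay exponentially faster. The n=1 mode dominates: φ ~ c₁ sin(πx/1.16) e^{-λ₁t}.
Decay rate: λ₁ = 2π²/1.16² ≈ 14.669.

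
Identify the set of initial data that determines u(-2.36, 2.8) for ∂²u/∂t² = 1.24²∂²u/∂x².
Domain of dependence: [-5.832, 1.112]. Signals travel at speed 1.24, so data within |x - -2.36| ≤ 1.24·2.8 = 3.472 can reach the point.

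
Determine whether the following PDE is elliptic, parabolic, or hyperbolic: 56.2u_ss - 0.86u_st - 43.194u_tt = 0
Coefficients: A = 56.2, B = -0.86, C = -43.194. B² - 4AC = 9710.7508, which is positive, so the equation is hyperbolic.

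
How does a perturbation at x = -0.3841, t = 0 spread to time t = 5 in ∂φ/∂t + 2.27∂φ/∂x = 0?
At x = 10.9659. The characteristic carries data from (-0.3841, 0) to (10.9659, 5).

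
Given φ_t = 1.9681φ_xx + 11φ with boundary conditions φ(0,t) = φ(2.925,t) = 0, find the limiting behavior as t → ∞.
φ grows unboundedly. Reaction dominates diffusion (r=11 > κπ²/L²≈2.27); solution grows exponentially.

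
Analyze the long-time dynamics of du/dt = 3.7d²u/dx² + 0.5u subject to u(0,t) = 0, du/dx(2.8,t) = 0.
Long-time behavior: u → 0. Diffusion dominates reaction (r=0.5 < κπ²/(4L²)≈1.16); solution decays.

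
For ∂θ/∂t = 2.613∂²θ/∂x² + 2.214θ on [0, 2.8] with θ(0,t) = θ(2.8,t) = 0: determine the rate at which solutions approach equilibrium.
Eigenvalues: λₙ = 2.613n²π²/2.8² - 2.214.
First three modes:
  n=1: λ₁ = 2.613π²/2.8² - 2.214 ≈ 1.075
  n=2: λ₂ = 10.452π²/2.8² - 2.214 ≈ 10.944
  n=3: λ₃ = 23.517π²/2.8² - 2.214 ≈ 27.391
Since 2.613π²/2.8² ≈ 3.289 > 2.214, all λₙ > 0.
The n=1 mode decays slowest → dominates as t → ∞.
Asymptotic: θ ~ c₁ sin(πx/2.8) e^{-λ₁t} with decay rate λ₁ ≈ 1.075.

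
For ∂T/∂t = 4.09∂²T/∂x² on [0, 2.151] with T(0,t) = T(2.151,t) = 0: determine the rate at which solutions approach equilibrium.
Eigenvalues: λₙ = 4.09n²π²/2.151².
First three modes:
  n=1: λ₁ = 4.09π²/2.151² ≈ 8.725
  n=2: λ₂ = 16.36π²/2.151² ≈ 34.898 (4× faster decay)
  n=3: λ₃ = 36.81π²/2.151² ≈ 78.521 (9× faster decay)
As t → ∞, higher modes decay exponentially faster. The n=1 mode dominates: T ~ c₁ sin(πx/2.151) e^{-λ₁t}.
Decay rate: λ₁ = 4.09π²/2.151² ≈ 8.725.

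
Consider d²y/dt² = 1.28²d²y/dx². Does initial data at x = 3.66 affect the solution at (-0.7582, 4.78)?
Yes. The domain of dependence is [-6.8766, 5.3602], and 3.66 ∈ [-6.8766, 5.3602].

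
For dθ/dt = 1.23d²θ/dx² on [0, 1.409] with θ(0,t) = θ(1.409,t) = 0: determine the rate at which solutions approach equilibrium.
Eigenvalues: λₙ = 1.23n²π²/1.409².
First three modes:
  n=1: λ₁ = 1.23π²/1.409² ≈ 6.115
  n=2: λ₂ = 4.92π²/1.409² ≈ 24.459 (4× faster decay)
  n=3: λ₃ = 11.07π²/1.409² ≈ 55.033 (9× faster decay)
As t → ∞, higher modes decay exponentially faster. The n=1 mode dominates: θ ~ c₁ sin(πx/1.409) e^{-λ₁t}.
Decay rate: λ₁ = 1.23π²/1.409² ≈ 6.115.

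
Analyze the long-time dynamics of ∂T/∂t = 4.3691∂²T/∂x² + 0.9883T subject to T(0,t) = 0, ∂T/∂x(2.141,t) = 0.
Long-time behavior: T → 0. Diffusion dominates reaction (r=0.9883 < κπ²/(4L²)≈2.35); solution decays.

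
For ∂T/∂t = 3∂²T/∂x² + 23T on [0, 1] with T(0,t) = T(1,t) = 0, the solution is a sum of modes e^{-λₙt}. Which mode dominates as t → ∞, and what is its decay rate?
Eigenvalues: λₙ = 3n²π²/1² - 23.
First three modes:
  n=1: λ₁ = 3π² - 23 ≈ 6.609
  n=2: λ₂ = 12π² - 23 ≈ 95.435
  n=3: λ₃ = 27π² - 23 ≈ 243.479
Since 3π² ≈ 29.609 > 23, all λₙ > 0.
The n=1 mode decays slowest → dominates as t → ∞.
Asymptotic: T ~ c₁ sin(πx/1) e^{-λ₁t} with decay rate λ₁ ≈ 6.609.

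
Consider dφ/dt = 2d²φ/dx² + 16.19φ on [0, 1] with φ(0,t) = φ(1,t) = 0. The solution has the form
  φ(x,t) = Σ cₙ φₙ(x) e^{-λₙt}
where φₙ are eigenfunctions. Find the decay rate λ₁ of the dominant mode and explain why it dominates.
Eigenvalues: λₙ = 2n²π²/1² - 16.19.
First three modes:
  n=1: λ₁ = 2π² - 16.19 ≈ 3.549
  n=2: λ₂ = 8π² - 16.19 ≈ 62.767
  n=3: λ₃ = 18π² - 16.19 ≈ 161.463
Since 2π² ≈ 19.739 > 16.19, all λₙ > 0.
The n=1 mode decays slowest → dominates as t → ∞.
Asymptotic: φ ~ c₁ sin(πx/1) e^{-λ₁t} with decay rate λ₁ ≈ 3.549.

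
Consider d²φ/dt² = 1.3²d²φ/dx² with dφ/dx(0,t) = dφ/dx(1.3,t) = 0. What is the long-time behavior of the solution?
As t → ∞, φ oscillates about a mean that drifts linearly in t (generically unbounded; no decay). There is no damping, so the nonconstant modes persist as standing waves (energy conserved, no decay). But with Neumann conditions at both ends the constant mode has eigenvalue 0: the spatial mean M(t) of φ satisfies M'' = 0, so M(t) = M(0) + M'(0)·t. Unless the initial velocity has zero mean (∫φ_t(x,0)dx = 0), the solution grows linearly in t (unbounded, though not exponentially); if it does have zero mean, the solution stays bounded and simply oscillates.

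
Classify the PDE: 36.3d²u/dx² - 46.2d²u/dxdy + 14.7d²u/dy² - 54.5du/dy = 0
A = 36.3, B = -46.2, C = 14.7. Discriminant B² - 4AC = 0. Since 0 = 0, parabolic.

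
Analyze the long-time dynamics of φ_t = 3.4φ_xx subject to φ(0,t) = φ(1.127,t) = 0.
Long-time behavior: φ → 0. Heat diffuses out through both boundaries.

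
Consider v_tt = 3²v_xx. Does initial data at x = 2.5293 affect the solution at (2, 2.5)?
Yes. The domain of dependence is [-5.5, 9.5], and 2.5293 ∈ [-5.5, 9.5].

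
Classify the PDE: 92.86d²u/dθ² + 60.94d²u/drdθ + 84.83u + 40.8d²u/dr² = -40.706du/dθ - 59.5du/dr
Rewriting in standard form: 40.8d²u/dr² + 60.94d²u/drdθ + 92.86d²u/dθ² + 59.5du/dr + 40.706du/dθ + 84.83u = 0. A = 40.8, B = 60.94, C = 92.86. Discriminant B² - 4AC = -11441.0684. Since -11441.0684 < 0, elliptic.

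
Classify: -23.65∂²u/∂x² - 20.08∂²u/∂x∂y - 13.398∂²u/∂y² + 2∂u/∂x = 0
Elliptic (discriminant = -864.2444).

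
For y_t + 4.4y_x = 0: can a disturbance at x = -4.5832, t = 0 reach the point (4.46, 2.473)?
No. Only data at x = -6.4212 affects (4.46, 2.473). Advection has one-way propagation along characteristics.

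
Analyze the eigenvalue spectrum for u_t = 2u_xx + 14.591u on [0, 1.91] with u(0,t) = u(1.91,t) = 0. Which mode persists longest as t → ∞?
Eigenvalues: λₙ = 2n²π²/1.91² - 14.591.
First three modes:
  n=1: λ₁ = 2π²/1.91² - 14.591 ≈ -9.18
  n=2: λ₂ = 8π²/1.91² - 14.591 ≈ 7.052
  n=3: λ₃ = 18π²/1.91² - 14.591 ≈ 34.106
Since 2π²/1.91² ≈ 5.411 < 14.591, λ₁ < 0.
The n=1 mode grows fastest (−λₙ is largest for n=1) → dominates.
Asymptotic: u ~ c₁ sin(πx/1.91) e^{9.18t} (exponential growth at rate −λ₁ ≈ 9.18).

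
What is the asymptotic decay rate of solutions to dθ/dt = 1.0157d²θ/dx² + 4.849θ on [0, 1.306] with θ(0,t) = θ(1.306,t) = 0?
Eigenvalues: λₙ = 1.0157n²π²/1.306² - 4.849.
First three modes:
  n=1: λ₁ = 1.0157π²/1.306² - 4.849 ≈ 1.028
  n=2: λ₂ = 4.0628π²/1.306² - 4.849 ≈ 18.66
  n=3: λ₃ = 9.1413π²/1.306² - 4.849 ≈ 48.047
Since 1.0157π²/1.306² ≈ 5.877 > 4.849, all λₙ > 0.
The n=1 mode decays slowest → dominates as t → ∞.
Asymptotic: θ ~ c₁ sin(πx/1.306) e^{-λ₁t} with decay rate λ₁ ≈ 1.028.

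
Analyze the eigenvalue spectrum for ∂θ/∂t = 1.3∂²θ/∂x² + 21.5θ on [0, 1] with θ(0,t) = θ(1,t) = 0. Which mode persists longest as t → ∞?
Eigenvalues: λₙ = 1.3n²π²/1² - 21.5.
First three modes:
  n=1: λ₁ = 1.3π² - 21.5 ≈ -8.67
  n=2: λ₂ = 5.2π² - 21.5 ≈ 29.822
  n=3: λ₃ = 11.7π² - 21.5 ≈ 93.974
Since 1.3π² ≈ 12.83 < 21.5, λ₁ < 0.
The n=1 mode grows fastest (−λₙ is largest for n=1) → dominates.
Asymptotic: θ ~ c₁ sin(πx/1) e^{8.67t} (exponential growth at rate −λ₁ ≈ 8.67).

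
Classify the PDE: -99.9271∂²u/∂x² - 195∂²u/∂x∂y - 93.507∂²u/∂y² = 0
A = -99.9271, B = -195, C = -93.507. Discriminant B² - 4AC = 649.4666412. Since 649.4666412 > 0, hyperbolic.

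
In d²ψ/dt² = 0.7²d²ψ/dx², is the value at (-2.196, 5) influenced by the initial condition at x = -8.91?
No. The domain of dependence is [-5.696, 1.304], and -8.91 is outside this interval.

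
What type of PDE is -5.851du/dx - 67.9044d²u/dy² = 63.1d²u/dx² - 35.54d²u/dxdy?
Rewriting in standard form: -63.1d²u/dx² + 35.54d²u/dxdy - 67.9044d²u/dy² - 5.851du/dx = 0. With A = -63.1, B = 35.54, C = -67.9044, the discriminant is -15875.97896. This is an elliptic PDE.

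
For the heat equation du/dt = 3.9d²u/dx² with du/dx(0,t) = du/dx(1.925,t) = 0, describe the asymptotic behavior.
u → constant (steady state). Heat is conserved (no flux at boundaries); solution approaches the spatial average.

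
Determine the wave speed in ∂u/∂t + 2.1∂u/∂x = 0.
Speed = 2.1. Information travels along x - 2.1t = const (rightward).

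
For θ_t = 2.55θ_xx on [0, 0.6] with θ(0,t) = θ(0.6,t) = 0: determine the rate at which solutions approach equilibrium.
Eigenvalues: λₙ = 2.55n²π²/0.6².
First three modes:
  n=1: λ₁ = 2.55π²/0.6² ≈ 69.91
  n=2: λ₂ = 10.2π²/0.6² ≈ 279.639 (4× faster decay)
  n=3: λ₃ = 22.95π²/0.6² ≈ 629.187 (9× faster decay)
As t → ∞, higher modes decay exponentially faster. The n=1 mode dominates: θ ~ c₁ sin(πx/0.6) e^{-λ₁t}.
Decay rate: λ₁ = 2.55π²/0.6² ≈ 69.91.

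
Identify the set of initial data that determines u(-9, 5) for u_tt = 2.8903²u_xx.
Domain of dependence: [-23.4515, 5.4515]. Signals travel at speed 2.8903, so data within |x - -9| ≤ 2.8903·5 = 14.4515 can reach the point.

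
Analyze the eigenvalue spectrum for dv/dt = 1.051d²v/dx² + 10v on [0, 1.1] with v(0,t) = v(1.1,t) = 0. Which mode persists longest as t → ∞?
Eigenvalues: λₙ = 1.051n²π²/1.1² - 10.
First three modes:
  n=1: λ₁ = 1.051π²/1.1² - 10 ≈ -1.427
  n=2: λ₂ = 4.204π²/1.1² - 10 ≈ 24.291
  n=3: λ₃ = 9.459π²/1.1² - 10 ≈ 67.154
Since 1.051π²/1.1² ≈ 8.573 < 10, λ₁ < 0.
The n=1 mode grows fastest (−λₙ is largest for n=1) → dominates.
Asymptotic: v ~ c₁ sin(πx/1.1) e^{1.427t} (exponential growth at rate −λ₁ ≈ 1.427).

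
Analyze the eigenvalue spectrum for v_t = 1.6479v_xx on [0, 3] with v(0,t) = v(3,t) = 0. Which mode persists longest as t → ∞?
Eigenvalues: λₙ = 1.6479n²π²/3².
First three modes:
  n=1: λ₁ = 1.6479π²/3² ≈ 1.807
  n=2: λ₂ = 6.5916π²/3² ≈ 7.228 (4× faster decay)
  n=3: λ₃ = 14.8311π²/3² ≈ 16.264 (9× faster decay)
As t → ∞, higher modes decay exponentially faster. The n=1 mode dominates: v ~ c₁ sin(πx/3) e^{-λ₁t}.
Decay rate: λ₁ = 1.6479π²/3² ≈ 1.807.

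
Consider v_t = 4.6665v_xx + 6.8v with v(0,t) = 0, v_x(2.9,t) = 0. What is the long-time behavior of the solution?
As t → ∞, v grows unboundedly. Reaction dominates diffusion (r=6.8 > κπ²/(4L²)≈1.37); solution grows exponentially.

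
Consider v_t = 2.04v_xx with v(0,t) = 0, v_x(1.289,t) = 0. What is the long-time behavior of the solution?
As t → ∞, v → 0. Heat escapes through the Dirichlet boundary.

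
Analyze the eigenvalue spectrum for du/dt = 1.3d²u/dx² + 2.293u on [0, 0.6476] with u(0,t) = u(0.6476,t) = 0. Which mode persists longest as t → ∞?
Eigenvalues: λₙ = 1.3n²π²/0.6476² - 2.293.
First three modes:
  n=1: λ₁ = 1.3π²/0.6476² - 2.293 ≈ 28.301
  n=2: λ₂ = 5.2π²/0.6476² - 2.293 ≈ 120.081
  n=3: λ₃ = 11.7π²/0.6476² - 2.293 ≈ 273.049
Since 1.3π²/0.6476² ≈ 30.594 > 2.293, all λₙ > 0.
The n=1 mode decays slowest → dominates as t → ∞.
Asymptotic: u ~ c₁ sin(πx/0.6476) e^{-λ₁t} with decay rate λ₁ ≈ 28.301.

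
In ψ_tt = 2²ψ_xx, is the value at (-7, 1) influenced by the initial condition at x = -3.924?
No. The domain of dependence is [-9, -5], and -3.924 is outside this interval.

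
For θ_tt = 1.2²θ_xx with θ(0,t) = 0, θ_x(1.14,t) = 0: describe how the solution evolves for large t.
θ oscillates (no decay). Energy is conserved; the solution oscillates indefinitely as standing waves.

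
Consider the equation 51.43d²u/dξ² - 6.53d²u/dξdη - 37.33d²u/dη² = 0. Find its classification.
Hyperbolic. (A = 51.43, B = -6.53, C = -37.33 gives B² - 4AC = 7722.1685.)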